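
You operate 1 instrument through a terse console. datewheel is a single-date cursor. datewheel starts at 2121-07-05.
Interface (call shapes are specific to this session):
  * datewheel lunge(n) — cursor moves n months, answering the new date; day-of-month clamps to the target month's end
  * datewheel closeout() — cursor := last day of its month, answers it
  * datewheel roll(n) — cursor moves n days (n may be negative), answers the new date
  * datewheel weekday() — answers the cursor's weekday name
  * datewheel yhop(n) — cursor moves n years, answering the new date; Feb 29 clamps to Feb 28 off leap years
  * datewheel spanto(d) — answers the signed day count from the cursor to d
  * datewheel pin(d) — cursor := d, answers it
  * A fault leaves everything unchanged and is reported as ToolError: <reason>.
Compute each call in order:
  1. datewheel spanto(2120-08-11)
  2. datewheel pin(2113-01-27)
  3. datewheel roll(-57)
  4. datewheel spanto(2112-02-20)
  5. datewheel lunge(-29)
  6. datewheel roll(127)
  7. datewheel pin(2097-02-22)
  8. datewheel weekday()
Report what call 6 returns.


→ datewheel spanto(d='2120-08-11')
← -328
→ datewheel pin(d='2113-01-27')
← 2113-01-27
→ datewheel roll(n='-57')
← 2112-12-01
→ datewheel spanto(d='2112-02-20')
← -285
→ datewheel lunge(n='-29')
← 2110-07-01
→ datewheel roll(n='127')
← 2110-11-05
→ datewheel pin(d='2097-02-22')
← 2097-02-22
→ datewheel weekday()
← Friday

Answer: 2110-11-05


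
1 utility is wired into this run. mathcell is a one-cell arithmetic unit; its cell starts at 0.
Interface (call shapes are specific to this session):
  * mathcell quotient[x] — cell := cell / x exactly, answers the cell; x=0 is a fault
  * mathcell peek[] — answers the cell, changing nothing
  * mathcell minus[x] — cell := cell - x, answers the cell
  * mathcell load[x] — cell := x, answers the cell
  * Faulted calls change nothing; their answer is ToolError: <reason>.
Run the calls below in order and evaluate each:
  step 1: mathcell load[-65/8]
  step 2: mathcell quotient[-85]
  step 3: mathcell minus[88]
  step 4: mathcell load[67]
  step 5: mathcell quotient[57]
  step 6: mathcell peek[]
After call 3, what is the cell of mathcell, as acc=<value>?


-> mathcell load(-65/8)
<- -65/8
-> mathcell quotient(-85)
<- 13/136
-> mathcell minus(88)
<- -11955/136
-> mathcell load(67)
<- 67
-> mathcell quotient(57)
<- 67/57
-> mathcell peek()
<- 67/57

Answer: acc=-11955/136


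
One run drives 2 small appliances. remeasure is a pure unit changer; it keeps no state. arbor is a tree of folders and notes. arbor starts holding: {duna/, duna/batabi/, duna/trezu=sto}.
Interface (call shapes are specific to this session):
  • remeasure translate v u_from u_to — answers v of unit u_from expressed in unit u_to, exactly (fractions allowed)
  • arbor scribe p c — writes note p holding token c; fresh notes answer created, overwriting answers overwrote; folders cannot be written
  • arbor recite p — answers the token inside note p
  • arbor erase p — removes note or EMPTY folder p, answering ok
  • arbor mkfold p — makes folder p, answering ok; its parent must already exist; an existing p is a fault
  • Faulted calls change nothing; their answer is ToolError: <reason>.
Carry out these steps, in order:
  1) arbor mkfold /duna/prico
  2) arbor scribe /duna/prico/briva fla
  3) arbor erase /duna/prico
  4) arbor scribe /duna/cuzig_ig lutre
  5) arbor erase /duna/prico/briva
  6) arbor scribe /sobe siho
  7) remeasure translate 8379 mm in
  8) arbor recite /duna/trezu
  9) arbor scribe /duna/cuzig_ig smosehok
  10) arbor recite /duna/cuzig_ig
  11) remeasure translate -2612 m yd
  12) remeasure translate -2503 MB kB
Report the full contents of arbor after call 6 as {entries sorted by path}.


>>> arbor mkfold /duna/prico
[out] ok
>>> arbor scribe /duna/prico/briva fla
[out] created
>>> arbor erase /duna/prico
[out] ToolError: not empty
>>> arbor scribe /duna/cuzig_ig lutre
[out] created
>>> arbor erase /duna/prico/briva
[out] ok
>>> arbor scribe /sobe siho
[out] created
>>> remeasure translate 8379 mm in
[out] 41895/127
>>> arbor recite /duna/trezu
[out] sto
>>> arbor scribe /duna/cuzig_ig smosehok
[out] overwrote
>>> arbor recite /duna/cuzig_ig
[out] smosehok
>>> remeasure translate -2612 m yd
[out] -3265000/1143
>>> remeasure translate -2503 MB kB
[out] -2503000

Answer: {duna/, duna/batabi/, duna/cuzig_ig=lutre, duna/prico/, duna/trezu=sto, sobe=siho}


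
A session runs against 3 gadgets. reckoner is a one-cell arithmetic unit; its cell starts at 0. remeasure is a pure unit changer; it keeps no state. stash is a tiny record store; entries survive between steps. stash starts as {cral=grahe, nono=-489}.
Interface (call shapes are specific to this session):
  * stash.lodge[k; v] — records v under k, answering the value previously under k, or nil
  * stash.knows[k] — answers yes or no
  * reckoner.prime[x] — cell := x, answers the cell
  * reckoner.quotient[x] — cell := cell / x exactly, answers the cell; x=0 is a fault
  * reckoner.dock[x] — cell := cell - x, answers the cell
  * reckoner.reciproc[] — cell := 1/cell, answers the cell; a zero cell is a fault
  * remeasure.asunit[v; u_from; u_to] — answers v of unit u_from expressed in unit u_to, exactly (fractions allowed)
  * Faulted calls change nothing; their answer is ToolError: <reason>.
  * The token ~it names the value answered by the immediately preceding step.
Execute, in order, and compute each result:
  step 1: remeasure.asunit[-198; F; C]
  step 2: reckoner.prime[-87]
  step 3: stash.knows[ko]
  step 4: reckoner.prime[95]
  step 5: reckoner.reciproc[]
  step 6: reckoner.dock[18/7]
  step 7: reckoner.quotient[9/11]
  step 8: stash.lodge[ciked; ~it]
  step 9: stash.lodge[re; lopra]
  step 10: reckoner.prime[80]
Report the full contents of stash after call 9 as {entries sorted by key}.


>>> asunit v='-198' u_from='F' u_to='C'
[out] -1150/9
>>> prime x='-87'
[out] -87
>>> knows k='ko'
[out] no
>>> prime x='95'
[out] 95
>>> reciproc
[out] 1/95
>>> dock x='18/7'
[out] -1703/665
>>> quotient x='9/11'
[out] -18733/5985
>>> lodge k='ciked' v='~it'
[out] nil
>>> lodge k='re' v='lopra'
[out] nil
>>> prime x='80'
[out] 80

Answer: {ciked=-18733/5985, cral=grahe, nono=-489, re=lopra}


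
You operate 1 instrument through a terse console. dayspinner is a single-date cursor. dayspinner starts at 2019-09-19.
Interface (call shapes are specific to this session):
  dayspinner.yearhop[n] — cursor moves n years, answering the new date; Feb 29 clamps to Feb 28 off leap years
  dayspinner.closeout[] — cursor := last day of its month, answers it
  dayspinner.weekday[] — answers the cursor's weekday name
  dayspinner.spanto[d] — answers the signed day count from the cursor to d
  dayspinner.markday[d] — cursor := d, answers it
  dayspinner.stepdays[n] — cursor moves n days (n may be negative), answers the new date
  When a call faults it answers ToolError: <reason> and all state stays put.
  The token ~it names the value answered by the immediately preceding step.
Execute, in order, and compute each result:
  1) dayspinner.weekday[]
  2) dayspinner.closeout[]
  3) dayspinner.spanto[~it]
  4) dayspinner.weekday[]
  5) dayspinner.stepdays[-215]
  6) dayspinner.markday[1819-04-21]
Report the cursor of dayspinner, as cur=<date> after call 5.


Answer: cur=2019-02-27

Derivation:
~$ dayspinner.weekday
:: Thursday
~$ dayspinner.closeout
:: 2019-09-30
~$ dayspinner.spanto ~it
:: 0
~$ dayspinner.weekday
:: Monday
~$ dayspinner.stepdays -215
:: 2019-02-27
~$ dayspinner.markday 1819-04-21
:: 1819-04-21


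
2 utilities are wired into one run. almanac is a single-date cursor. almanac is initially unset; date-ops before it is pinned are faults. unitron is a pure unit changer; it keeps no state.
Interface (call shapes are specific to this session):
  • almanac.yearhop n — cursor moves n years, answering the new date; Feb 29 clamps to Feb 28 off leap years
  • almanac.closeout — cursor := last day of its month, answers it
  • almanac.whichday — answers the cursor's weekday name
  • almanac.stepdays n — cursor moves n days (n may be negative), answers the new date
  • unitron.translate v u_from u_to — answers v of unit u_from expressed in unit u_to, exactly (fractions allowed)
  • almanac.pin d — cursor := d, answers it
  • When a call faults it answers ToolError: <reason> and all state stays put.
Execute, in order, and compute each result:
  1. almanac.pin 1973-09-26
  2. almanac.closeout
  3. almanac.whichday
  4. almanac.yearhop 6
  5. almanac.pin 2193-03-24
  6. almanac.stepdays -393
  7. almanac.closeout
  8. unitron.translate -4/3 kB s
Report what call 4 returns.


>>> pin d→1973-09-26
:: 1973-09-26
>>> closeout
:: 1973-09-30
>>> whichday
:: Sunday
>>> yearhop n→6
:: 1979-09-30
>>> pin d→2193-03-24
:: 2193-03-24
>>> stepdays n→-393
:: 2192-02-25
>>> closeout
:: 2192-02-29
>>> translate v→-4/3 u_from→kB u_to→s
:: ToolError: incompatible units

Answer: 1979-09-30


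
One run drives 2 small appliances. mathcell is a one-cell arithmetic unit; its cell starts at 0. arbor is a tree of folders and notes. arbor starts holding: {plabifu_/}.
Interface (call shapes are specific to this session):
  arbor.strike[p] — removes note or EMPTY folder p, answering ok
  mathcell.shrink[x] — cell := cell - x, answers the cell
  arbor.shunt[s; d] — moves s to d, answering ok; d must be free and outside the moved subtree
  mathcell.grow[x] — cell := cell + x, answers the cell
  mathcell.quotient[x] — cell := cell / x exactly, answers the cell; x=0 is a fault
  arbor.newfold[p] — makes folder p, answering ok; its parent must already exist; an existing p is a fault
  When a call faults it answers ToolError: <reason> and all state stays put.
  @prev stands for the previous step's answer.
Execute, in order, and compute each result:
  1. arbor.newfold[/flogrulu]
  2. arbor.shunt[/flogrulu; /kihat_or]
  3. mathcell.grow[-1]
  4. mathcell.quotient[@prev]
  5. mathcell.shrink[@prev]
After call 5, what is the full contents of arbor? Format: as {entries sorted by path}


Answer: {kihat_or/, plabifu_/}

Derivation:
[in] arbor.newfold p: /flogrulu
:: ok
[in] arbor.shunt s: /flogrulu d: /kihat_or
:: ok
[in] mathcell.grow x: -1
:: -1
[in] mathcell.quotient x: @prev
:: 1
[in] mathcell.shrink x: @prev
:: 0


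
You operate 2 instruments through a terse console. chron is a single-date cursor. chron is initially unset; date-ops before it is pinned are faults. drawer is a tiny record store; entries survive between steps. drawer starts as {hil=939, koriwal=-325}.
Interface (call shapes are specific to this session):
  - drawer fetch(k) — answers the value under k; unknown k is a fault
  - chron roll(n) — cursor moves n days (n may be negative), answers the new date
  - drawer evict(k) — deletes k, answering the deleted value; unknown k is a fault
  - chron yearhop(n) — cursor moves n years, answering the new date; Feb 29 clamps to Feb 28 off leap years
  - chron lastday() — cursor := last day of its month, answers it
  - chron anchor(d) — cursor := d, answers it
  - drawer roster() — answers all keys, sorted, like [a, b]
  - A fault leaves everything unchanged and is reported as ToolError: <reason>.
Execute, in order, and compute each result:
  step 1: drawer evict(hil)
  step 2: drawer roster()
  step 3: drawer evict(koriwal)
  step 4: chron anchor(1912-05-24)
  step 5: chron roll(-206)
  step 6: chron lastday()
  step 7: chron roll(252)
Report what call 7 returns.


Answer: 1912-07-09

Derivation:
Act: drawer evict[k='hil']
Obs: 939
Act: drawer roster[]
Obs: [koriwal]
Act: drawer evict[k='koriwal']
Obs: -325
Act: chron anchor[d='1912-05-24']
Obs: 1912-05-24
Act: chron roll[n='-206']
Obs: 1911-10-31
Act: chron lastday[]
Obs: 1911-10-31
Act: chron roll[n='252']
Obs: 1912-07-09


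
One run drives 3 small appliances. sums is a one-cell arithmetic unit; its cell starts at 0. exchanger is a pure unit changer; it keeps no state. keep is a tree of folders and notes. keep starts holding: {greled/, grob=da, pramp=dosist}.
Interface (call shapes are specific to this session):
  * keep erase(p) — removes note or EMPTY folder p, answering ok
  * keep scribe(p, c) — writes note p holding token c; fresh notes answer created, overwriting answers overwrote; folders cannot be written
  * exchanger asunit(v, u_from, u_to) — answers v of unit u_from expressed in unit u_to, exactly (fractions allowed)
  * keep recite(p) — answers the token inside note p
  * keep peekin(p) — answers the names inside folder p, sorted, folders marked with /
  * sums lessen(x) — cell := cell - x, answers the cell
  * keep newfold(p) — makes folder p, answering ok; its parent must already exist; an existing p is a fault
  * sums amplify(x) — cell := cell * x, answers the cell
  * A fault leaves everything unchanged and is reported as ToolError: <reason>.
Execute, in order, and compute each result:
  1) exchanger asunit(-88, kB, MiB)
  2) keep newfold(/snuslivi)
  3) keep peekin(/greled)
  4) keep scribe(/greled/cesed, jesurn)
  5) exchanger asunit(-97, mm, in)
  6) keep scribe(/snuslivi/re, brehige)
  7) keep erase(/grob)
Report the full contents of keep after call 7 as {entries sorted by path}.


Answer: {greled/, greled/cesed=jesurn, pramp=dosist, snuslivi/, snuslivi/re=brehige}

Derivation:
-- 1. exchanger asunit(v='-88', u_from='kB', u_to='MiB') : -1375/16384
-- 2. keep newfold(p='/snuslivi') : ok
-- 3. keep peekin(p='/greled') : []
-- 4. keep scribe(p='/greled/cesed', c='jesurn') : created
-- 5. exchanger asunit(v='-97', u_from='mm', u_to='in') : -485/127
-- 6. keep scribe(p='/snuslivi/re', c='brehige') : created
-- 7. keep erase(p='/grob') : ok


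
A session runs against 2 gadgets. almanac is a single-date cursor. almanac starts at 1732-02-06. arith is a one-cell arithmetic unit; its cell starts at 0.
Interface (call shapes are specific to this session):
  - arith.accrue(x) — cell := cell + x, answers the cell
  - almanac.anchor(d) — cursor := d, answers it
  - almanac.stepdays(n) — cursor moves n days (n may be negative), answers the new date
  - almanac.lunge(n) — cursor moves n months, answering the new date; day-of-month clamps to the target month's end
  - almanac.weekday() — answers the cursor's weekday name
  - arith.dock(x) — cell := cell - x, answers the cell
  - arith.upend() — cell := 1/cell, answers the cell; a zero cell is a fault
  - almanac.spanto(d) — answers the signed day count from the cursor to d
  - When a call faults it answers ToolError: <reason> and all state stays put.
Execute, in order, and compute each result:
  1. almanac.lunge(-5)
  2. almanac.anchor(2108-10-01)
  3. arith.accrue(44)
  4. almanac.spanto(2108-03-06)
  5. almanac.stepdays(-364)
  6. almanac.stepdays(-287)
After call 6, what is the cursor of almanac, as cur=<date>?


$ almanac.lunge n→-5
  1731-09-06
$ almanac.anchor d→2108-10-01
  2108-10-01
$ arith.accrue x→44
  44
$ almanac.spanto d→2108-03-06
  -209
$ almanac.stepdays n→-364
  2107-10-03
$ almanac.stepdays n→-287
  2106-12-20

Answer: cur=2106-12-20


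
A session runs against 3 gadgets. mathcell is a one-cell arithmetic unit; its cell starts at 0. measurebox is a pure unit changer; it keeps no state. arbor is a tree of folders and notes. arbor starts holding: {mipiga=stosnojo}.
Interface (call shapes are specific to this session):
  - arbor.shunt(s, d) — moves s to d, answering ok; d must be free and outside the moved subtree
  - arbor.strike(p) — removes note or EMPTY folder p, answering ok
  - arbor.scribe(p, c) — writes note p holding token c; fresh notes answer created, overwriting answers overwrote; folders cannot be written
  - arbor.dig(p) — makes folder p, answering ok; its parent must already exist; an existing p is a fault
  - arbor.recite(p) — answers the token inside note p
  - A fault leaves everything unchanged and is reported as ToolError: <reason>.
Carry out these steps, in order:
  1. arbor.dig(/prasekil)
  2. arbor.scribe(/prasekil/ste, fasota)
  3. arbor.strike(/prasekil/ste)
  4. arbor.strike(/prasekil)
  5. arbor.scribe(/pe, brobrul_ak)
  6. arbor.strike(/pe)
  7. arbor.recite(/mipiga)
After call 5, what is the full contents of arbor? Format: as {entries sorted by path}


Answer: {mipiga=stosnojo, pe=brobrul_ak}

Derivation:
-- dig(p='/prasekil') ~> ok
-- scribe(p='/prasekil/ste', c='fasota') ~> created
-- strike(p='/prasekil/ste') ~> ok
-- strike(p='/prasekil') ~> ok
-- scribe(p='/pe', c='brobrul_ak') ~> created
-- strike(p='/pe') ~> ok
-- recite(p='/mipiga') ~> stosnojo


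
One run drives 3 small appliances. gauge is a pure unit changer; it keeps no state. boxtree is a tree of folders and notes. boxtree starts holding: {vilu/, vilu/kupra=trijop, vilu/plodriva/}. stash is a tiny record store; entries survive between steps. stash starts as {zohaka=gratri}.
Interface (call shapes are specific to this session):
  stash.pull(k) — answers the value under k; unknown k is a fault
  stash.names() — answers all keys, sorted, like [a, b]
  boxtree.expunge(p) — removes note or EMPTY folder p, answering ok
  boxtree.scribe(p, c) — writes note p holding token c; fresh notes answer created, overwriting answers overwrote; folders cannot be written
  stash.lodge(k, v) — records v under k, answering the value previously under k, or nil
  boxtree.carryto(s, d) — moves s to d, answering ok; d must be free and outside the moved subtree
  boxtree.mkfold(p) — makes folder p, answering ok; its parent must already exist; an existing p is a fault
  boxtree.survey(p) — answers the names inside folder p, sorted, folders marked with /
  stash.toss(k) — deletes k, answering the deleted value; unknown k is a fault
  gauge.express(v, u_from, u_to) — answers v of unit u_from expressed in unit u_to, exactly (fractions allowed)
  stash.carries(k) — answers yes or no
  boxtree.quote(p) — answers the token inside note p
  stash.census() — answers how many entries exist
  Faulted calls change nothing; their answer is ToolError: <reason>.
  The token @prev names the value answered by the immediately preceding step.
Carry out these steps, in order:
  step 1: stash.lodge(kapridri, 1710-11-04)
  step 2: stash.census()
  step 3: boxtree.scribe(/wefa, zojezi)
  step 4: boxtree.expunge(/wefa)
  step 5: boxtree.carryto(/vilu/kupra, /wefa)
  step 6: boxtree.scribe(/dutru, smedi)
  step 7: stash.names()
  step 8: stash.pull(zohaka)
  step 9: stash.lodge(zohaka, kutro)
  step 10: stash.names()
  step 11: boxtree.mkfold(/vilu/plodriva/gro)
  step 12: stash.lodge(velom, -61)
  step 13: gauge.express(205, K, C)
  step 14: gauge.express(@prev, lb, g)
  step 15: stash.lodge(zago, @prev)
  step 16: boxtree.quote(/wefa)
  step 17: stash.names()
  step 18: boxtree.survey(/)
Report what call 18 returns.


Next I call stash.lodge on k: kapridri, v: 1710-11-04, yielding nil.
Invoking stash.census, yielding 2.
I invoke boxtree.scribe on p: /wefa, c: zojezi, and observe created.
I call boxtree.expunge on p: /wefa, and observe ok.
Invoking boxtree.carryto on s: /vilu/kupra, d: /wefa, and observe ok.
I try boxtree.scribe on p: /dutru, c: smedi, and see created.
Using stash.names, — result: [kapridri, zohaka].
Then stash.pull on k: zohaka: gratri.
Now I run stash.lodge on k: zohaka, v: kutro, and see gratri.
Invoking stash.names, and observe [kapridri, zohaka].
I run boxtree.mkfold on p: /vilu/plodriva/gro, giving ok.
I try stash.lodge on k: velom, v: -61, giving nil.
I run gauge.express on v: 205, u_from: K, u_to: C: -1363/20.
I invoke gauge.express on v: @prev, u_from: lb, u_to: g, → -61824640031/2000000.
Then stash.lodge on k: zago, v: @prev, and see nil.
Using boxtree.quote on p: /wefa, → trijop.
Calling stash.names, which returns [kapridri, velom, zago, zohaka].
Using boxtree.survey on p: /, and get [dutru, vilu/, wefa].

Answer: [dutru, vilu/, wefa]


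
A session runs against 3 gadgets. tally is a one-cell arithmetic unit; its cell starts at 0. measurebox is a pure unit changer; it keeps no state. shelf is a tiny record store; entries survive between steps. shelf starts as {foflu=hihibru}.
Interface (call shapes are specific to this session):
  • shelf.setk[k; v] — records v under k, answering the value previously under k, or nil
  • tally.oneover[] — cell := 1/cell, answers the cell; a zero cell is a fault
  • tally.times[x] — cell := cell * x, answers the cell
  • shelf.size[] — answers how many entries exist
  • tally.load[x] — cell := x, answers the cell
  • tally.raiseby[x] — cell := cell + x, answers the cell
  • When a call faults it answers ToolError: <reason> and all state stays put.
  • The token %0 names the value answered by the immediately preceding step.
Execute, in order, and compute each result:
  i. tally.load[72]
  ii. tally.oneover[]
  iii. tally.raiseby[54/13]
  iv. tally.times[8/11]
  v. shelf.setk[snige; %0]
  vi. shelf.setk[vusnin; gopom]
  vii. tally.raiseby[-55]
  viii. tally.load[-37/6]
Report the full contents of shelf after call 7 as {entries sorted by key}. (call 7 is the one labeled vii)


Do: tally.load[x: 72]
See: 72
Do: tally.oneover[]
See: 1/72
Do: tally.raiseby[x: 54/13]
See: 3901/936
Do: tally.times[x: 8/11]
See: 3901/1287
Do: shelf.setk[k: snige; v: %0]
See: nil
Do: shelf.setk[k: vusnin; v: gopom]
See: nil
Do: tally.raiseby[x: -55]
See: -66884/1287
Do: tally.load[x: -37/6]
See: -37/6

Answer: {foflu=hihibru, snige=3901/1287, vusnin=gopom}


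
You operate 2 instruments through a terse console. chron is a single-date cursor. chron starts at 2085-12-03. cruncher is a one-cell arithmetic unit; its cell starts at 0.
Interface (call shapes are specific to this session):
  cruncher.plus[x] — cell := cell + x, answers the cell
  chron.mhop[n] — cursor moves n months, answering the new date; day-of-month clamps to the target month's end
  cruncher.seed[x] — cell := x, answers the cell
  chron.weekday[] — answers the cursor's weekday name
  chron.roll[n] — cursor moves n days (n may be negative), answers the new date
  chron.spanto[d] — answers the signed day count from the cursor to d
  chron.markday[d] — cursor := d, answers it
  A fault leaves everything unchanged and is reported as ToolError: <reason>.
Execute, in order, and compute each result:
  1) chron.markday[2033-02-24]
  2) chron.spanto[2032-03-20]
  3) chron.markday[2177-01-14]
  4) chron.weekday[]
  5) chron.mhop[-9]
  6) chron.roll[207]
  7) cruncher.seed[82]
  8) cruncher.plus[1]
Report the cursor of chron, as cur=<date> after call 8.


Answer: cur=2176-11-07

Derivation:
·→ markday(d: 2033-02-24)
·← 2033-02-24
·→ spanto(d: 2032-03-20)
·← -341
·→ markday(d: 2177-01-14)
·← 2177-01-14
·→ weekday()
·← Tuesday
·→ mhop(n: -9)
·← 2176-04-14
·→ roll(n: 207)
·← 2176-11-07
·→ seed(x: 82)
·← 82
·→ plus(x: 1)
·← 83


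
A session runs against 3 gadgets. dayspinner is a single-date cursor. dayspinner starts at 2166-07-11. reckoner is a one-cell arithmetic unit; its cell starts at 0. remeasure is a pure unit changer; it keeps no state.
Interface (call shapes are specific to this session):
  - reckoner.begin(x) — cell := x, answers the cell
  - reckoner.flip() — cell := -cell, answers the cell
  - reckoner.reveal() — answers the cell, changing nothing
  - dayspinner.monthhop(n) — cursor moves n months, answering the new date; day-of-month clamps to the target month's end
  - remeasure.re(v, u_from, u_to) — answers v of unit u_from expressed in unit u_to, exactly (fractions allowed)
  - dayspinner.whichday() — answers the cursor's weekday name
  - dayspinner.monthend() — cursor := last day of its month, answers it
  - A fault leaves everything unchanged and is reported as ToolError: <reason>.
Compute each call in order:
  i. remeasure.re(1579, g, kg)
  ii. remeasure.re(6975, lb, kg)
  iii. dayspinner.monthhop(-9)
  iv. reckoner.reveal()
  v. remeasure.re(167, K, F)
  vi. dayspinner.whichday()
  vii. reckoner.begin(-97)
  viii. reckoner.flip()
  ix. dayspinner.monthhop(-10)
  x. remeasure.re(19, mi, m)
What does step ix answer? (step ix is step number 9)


Answer: 2164-12-11

Derivation:
Calling re with v→1579, u_from→g, u_to→kg, and get 1579/1000.
Invoking re with v→6975, u_from→lb, u_to→kg, yielding 12655227123/4000000.
Invoking monthhop with n→-9, — result: 2165-10-11.
I run reveal, and get 0.
Calling re with v→167, u_from→K, u_to→F, yielding -15907/100.
I run whichday: Friday.
I run begin with x→-97, and observe -97.
I invoke flip(), — result: 97.
Calling monthhop with n→-10, giving 2164-12-11.
Using re with v→19, u_from→mi, u_to→m, — result: 3822192/125.


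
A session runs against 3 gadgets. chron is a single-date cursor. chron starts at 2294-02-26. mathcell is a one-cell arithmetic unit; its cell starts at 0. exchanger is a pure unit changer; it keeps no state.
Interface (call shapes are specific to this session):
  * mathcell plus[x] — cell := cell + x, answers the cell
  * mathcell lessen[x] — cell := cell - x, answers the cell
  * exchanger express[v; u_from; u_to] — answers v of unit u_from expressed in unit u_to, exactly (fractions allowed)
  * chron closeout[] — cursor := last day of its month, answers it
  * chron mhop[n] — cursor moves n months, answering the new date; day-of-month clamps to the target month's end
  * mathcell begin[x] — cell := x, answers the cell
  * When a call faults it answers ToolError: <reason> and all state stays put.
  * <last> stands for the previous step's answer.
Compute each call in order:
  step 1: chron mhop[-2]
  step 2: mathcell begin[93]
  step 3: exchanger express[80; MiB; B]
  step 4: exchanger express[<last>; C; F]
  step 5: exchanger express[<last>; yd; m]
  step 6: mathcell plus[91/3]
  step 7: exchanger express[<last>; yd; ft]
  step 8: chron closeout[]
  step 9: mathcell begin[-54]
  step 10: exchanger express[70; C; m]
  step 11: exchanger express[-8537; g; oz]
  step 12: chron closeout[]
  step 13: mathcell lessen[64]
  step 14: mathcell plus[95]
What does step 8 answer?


-> chron mhop(n='-2')
<- 2293-12-26
-> mathcell begin(x='93')
<- 93
-> exchanger express(v='80', u_from='MiB', u_to='B')
<- 83886080
-> exchanger express(v='<last>', u_from='C', u_to='F')
<- 150994976
-> exchanger express(v='<last>', u_from='yd', u_to='m')
<- 86293628784/625
-> mathcell plus(x='91/3')
<- 370/3
-> exchanger express(v='<last>', u_from='yd', u_to='ft')
<- 370
-> chron closeout()
<- 2293-12-31
-> mathcell begin(x='-54')
<- -54
-> exchanger express(v='70', u_from='C', u_to='m')
<- ToolError: incompatible units
-> exchanger express(v='-8537', u_from='g', u_to='oz')
<- -13659200000/45359237
-> chron closeout()
<- 2293-12-31
-> mathcell lessen(x='64')
<- -118
-> mathcell plus(x='95')
<- -23

Answer: 2293-12-31


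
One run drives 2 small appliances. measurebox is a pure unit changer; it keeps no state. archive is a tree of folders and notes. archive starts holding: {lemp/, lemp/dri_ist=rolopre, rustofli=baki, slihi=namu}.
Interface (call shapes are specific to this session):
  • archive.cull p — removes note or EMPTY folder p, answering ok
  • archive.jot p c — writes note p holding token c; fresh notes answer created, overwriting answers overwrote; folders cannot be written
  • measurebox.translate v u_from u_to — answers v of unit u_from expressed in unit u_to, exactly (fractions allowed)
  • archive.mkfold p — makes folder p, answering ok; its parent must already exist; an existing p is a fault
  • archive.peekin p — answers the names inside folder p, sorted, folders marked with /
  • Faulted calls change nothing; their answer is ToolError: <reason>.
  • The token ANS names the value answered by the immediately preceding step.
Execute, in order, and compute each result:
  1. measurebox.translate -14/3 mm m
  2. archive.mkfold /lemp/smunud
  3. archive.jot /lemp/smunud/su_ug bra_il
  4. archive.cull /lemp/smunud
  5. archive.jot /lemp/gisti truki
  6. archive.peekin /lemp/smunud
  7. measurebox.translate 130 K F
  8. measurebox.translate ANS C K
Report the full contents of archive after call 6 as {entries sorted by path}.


→ translate(v='-14/3', u_from='mm', u_to='m')
← -7/1500
→ mkfold(p='/lemp/smunud')
← ok
→ jot(p='/lemp/smunud/su_ug', c='bra_il')
← created
→ cull(p='/lemp/smunud')
← ToolError: not empty
→ jot(p='/lemp/gisti', c='truki')
← created
→ peekin(p='/lemp/smunud')
← [su_ug]
→ translate(v='130', u_from='K', u_to='F')
← -22567/100
→ translate(v='ANS', u_from='C', u_to='K')
← 1187/25

Answer: {lemp/, lemp/dri_ist=rolopre, lemp/gisti=truki, lemp/smunud/, lemp/smunud/su_ug=bra_il, rustofli=baki, slihi=namu}


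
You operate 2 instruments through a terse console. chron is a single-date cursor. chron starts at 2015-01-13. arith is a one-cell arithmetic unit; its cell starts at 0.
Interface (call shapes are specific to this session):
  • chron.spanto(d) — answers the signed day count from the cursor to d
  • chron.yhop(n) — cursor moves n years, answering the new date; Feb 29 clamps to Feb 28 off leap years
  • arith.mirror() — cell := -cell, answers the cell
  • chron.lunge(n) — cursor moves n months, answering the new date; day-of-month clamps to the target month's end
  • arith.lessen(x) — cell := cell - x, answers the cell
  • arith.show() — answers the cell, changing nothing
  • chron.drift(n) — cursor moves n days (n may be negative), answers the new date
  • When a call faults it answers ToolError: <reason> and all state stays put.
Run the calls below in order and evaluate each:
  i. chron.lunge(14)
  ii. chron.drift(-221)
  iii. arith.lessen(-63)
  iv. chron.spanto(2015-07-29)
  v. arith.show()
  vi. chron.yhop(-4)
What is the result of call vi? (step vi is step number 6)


Answer: 2011-08-05

Derivation:
> chron.lunge n→14
  2016-03-13
> chron.drift n→-221
  2015-08-05
> arith.lessen x→-63
  63
> chron.spanto d→2015-07-29
  -7
> arith.show
  63
> chron.yhop n→-4
  2011-08-05


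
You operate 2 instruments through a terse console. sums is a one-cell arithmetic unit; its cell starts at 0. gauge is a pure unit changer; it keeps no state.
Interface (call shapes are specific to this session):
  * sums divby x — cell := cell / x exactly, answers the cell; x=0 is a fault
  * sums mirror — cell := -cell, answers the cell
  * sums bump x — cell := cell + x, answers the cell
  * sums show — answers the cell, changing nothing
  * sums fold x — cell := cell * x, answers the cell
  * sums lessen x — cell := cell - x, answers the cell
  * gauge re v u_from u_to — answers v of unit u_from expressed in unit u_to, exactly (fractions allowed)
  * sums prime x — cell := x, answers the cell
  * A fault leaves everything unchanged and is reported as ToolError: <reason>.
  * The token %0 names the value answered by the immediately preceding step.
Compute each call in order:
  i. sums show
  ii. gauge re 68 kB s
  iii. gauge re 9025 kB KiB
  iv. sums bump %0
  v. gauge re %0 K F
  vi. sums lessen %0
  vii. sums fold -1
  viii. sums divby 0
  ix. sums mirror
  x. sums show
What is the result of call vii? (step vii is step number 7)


Using sums show(): 0.
Now I run gauge re on v→68, u_from→kB, u_to→s, yielding ToolError: incompatible units.
Now I run gauge re on v→9025, u_from→kB, u_to→KiB, yielding 1128125/128.
I call sums bump on x→%0, — result: 1128125/128.
Then gauge re on v→%0, u_from→K, u_to→F, → 49294681/3200.
Then sums lessen on x→%0, giving -5272889/800.
Now I run sums fold on x→-1, and observe 5272889/800.
Now I run sums divby on x→0, and observe ToolError: division by zero.
I try sums mirror(), → -5272889/800.
Invoking sums show, and observe -5272889/800.

Answer: 5272889/800


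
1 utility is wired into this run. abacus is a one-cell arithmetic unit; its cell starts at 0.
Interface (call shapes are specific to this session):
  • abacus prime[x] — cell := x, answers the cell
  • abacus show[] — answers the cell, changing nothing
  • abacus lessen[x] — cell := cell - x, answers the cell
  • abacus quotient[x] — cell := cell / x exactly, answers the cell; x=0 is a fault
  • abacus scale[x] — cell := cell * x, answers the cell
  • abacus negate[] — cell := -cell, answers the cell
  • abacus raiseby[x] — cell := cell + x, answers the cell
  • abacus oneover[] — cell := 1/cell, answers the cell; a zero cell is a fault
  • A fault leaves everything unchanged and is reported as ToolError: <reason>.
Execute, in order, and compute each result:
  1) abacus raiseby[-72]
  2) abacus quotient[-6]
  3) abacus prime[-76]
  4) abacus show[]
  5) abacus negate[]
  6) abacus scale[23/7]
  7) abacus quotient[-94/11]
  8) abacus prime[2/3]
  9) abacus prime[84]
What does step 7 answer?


[in] abacus raiseby x='-72'
  -72
[in] abacus quotient x='-6'
  12
[in] abacus prime x='-76'
  -76
[in] abacus show
  -76
[in] abacus negate
  76
[in] abacus scale x='23/7'
  1748/7
[in] abacus quotient x='-94/11'
  -9614/329
[in] abacus prime x='2/3'
  2/3
[in] abacus prime x='84'
  84

Answer: -9614/329


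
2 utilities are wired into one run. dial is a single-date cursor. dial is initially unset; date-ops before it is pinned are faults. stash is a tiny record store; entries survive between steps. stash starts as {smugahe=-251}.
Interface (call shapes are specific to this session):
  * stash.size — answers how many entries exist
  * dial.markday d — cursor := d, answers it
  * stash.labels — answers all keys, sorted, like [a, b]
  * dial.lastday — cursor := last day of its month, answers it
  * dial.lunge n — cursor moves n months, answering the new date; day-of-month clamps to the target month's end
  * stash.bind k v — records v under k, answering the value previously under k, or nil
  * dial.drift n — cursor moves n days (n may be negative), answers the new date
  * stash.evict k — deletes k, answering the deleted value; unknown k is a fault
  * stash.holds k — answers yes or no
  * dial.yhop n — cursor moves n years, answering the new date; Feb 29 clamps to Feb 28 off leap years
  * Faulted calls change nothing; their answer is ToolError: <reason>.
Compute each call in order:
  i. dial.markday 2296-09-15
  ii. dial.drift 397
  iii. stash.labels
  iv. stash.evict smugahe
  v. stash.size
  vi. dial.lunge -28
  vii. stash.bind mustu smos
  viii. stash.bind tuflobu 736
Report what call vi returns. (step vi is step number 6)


% dial.markday d=2296-09-15
:: 2296-09-15
% dial.drift n=397
:: 2297-10-17
% stash.labels
:: [smugahe]
% stash.evict k=smugahe
:: -251
% stash.size
:: 0
% dial.lunge n=-28
:: 2295-06-17
% stash.bind k=mustu v=smos
:: nil
% stash.bind k=tuflobu v=736
:: nil

Answer: 2295-06-17


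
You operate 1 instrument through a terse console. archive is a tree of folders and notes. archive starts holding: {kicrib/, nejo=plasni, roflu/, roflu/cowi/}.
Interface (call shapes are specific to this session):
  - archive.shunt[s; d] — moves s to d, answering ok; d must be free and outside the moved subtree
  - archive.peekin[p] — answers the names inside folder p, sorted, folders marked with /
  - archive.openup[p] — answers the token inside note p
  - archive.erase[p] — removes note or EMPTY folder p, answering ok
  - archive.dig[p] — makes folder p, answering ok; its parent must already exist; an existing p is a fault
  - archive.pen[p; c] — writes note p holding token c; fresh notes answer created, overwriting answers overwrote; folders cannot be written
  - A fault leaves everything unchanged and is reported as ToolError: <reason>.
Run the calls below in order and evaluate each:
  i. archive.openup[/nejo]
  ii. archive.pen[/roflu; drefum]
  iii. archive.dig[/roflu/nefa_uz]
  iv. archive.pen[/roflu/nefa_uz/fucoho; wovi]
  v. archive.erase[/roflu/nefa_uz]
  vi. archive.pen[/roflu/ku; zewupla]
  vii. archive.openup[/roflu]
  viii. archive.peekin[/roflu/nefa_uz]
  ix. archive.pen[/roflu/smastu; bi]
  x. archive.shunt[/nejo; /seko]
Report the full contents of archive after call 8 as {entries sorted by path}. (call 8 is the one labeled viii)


Answer: {kicrib/, nejo=plasni, roflu/, roflu/cowi/, roflu/ku=zewupla, roflu/nefa_uz/, roflu/nefa_uz/fucoho=wovi}

Derivation:
I run archive.openup using p: /nejo, yielding plasni.
I invoke archive.pen using p: /roflu, c: drefum, which returns ToolError: is a directory.
I call archive.dig using p: /roflu/nefa_uz, giving ok.
Calling archive.pen using p: /roflu/nefa_uz/fucoho, c: wovi, and see created.
Calling archive.erase using p: /roflu/nefa_uz, and see ToolError: not empty.
I try archive.pen using p: /roflu/ku, c: zewupla, which returns created.
I use archive.openup using p: /roflu, and see ToolError: is a directory.
Then archive.peekin using p: /roflu/nefa_uz, and get [fucoho].
Next I call archive.pen using p: /roflu/smastu, c: bi, → created.
I call archive.shunt using s: /nejo, d: /seko, and observe ok.


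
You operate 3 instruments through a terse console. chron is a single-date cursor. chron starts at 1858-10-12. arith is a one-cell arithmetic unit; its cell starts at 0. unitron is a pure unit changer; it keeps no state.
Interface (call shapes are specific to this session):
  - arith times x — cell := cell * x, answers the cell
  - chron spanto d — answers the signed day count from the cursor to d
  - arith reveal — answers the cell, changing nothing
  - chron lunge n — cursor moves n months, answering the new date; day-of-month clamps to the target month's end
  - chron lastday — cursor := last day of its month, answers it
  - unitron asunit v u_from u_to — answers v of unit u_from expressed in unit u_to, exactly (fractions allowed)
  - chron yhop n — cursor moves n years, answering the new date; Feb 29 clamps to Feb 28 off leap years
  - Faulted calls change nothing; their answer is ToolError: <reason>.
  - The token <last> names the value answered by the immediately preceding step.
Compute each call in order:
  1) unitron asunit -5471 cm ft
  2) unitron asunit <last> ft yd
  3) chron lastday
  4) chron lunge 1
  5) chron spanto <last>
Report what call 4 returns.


·→ unitron asunit(-5471, cm, ft)
·← -136775/762
·→ unitron asunit(<last>, ft, yd)
·← -136775/2286
·→ chron lastday()
·← 1858-10-31
·→ chron lunge(1)
·← 1858-11-30
·→ chron spanto(<last>)
·← 0

Answer: 1858-11-30


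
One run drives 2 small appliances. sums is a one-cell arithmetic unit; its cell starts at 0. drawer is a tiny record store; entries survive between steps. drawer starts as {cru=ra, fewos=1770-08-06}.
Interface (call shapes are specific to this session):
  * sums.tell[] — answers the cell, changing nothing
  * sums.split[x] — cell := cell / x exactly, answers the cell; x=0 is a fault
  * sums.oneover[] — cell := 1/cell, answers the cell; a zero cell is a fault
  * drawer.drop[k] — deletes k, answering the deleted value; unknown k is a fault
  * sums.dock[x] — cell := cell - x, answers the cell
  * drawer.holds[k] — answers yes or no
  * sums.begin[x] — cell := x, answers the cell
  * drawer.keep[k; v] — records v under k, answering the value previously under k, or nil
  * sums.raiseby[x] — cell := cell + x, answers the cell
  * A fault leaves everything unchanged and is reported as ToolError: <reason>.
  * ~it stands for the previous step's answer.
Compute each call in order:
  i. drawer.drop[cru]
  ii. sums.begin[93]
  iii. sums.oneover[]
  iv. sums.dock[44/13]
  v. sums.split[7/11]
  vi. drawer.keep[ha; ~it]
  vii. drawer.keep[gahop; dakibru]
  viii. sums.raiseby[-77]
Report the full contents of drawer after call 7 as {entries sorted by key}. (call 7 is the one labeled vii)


I try drawer.drop on k=cru, and get ra.
Using sums.begin on x=93, giving 93.
Invoking sums.oneover, and get 1/93.
I invoke sums.dock on x=44/13, → -4079/1209.
I try sums.split on x=7/11, and see -44869/8463.
Now I run drawer.keep on k=ha, v=~it, and get nil.
I invoke drawer.keep on k=gahop, v=dakibru, and observe nil.
Invoking sums.raiseby on x=-77, and observe -696520/8463.

Answer: {fewos=1770-08-06, gahop=dakibru, ha=-44869/8463}


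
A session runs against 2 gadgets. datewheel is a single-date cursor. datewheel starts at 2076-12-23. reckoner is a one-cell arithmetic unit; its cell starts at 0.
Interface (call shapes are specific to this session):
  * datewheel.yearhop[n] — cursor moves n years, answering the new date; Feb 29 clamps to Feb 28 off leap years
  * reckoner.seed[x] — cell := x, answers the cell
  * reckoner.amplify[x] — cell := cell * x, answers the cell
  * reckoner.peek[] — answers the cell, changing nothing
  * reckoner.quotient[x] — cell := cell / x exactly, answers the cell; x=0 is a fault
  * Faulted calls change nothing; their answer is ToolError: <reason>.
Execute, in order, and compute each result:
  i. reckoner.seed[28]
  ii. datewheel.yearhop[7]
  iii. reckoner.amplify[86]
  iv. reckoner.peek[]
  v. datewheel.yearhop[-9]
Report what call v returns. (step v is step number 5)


Answer: 2074-12-23

Derivation:
-- 1. reckoner.seed(x: 28) => 28
-- 2. datewheel.yearhop(n: 7) => 2083-12-23
-- 3. reckoner.amplify(x: 86) => 2408
-- 4. reckoner.peek() => 2408
-- 5. datewheel.yearhop(n: -9) => 2074-12-23
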